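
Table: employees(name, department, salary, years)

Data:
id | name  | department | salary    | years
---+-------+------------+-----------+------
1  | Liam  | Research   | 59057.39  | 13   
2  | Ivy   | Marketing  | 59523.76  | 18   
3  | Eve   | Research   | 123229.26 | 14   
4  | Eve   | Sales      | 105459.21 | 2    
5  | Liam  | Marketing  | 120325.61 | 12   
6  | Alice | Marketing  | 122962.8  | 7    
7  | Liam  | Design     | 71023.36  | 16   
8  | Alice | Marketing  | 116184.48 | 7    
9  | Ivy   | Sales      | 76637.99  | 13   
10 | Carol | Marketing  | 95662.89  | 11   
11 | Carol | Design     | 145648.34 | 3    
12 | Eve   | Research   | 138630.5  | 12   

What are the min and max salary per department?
SELECT department, MIN(salary), MAX(salary)
FROM employees
GROUP BY department

Result:
  Design: min=71023.36, max=145648.34
  Marketing: min=59523.76, max=122962.80
  Research: min=59057.39, max=138630.50
  Sales: min=76637.99, max=105459.21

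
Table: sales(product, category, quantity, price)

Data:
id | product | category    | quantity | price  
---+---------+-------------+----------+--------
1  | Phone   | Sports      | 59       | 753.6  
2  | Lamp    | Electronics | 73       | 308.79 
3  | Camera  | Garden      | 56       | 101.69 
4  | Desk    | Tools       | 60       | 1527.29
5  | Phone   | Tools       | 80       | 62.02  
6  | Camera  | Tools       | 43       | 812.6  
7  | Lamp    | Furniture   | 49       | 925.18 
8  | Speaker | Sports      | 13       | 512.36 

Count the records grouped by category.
SELECT category, COUNT(*) as count
FROM sales
GROUP BY category

Result:
  Electronics: 1
  Furniture: 1
  Garden: 1
  Sports: 2
  Tools: 3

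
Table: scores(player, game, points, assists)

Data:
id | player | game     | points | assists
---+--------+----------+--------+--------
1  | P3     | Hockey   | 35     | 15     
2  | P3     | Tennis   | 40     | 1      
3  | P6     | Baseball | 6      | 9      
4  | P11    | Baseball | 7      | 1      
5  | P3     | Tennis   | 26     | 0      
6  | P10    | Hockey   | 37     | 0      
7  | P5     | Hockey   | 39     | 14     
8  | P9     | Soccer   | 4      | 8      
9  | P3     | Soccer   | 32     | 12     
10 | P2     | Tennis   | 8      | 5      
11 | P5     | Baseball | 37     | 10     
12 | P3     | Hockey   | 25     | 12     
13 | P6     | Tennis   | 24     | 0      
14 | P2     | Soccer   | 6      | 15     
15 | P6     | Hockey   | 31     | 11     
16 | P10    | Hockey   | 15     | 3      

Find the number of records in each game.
SELECT game, COUNT(*) as count
FROM scores
GROUP BY game

Result:
  Baseball: 3
  Hockey: 6
  Soccer: 3
  Tennis: 4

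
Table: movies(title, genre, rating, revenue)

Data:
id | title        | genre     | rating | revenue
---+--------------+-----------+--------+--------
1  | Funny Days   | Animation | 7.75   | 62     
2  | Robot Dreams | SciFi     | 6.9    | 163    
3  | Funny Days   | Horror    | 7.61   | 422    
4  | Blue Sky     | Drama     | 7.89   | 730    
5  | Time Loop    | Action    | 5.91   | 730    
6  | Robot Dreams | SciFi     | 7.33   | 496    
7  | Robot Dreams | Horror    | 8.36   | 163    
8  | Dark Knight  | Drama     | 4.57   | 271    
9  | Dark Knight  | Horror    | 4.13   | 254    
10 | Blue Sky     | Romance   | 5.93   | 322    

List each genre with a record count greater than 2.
SELECT genre, COUNT(*) as cnt
FROM movies
GROUP BY genre
HAVING COUNT(*) > 2

Result:
  Horror: 3

Note: HAVING filters groups after aggregation, WHERE filters rows before.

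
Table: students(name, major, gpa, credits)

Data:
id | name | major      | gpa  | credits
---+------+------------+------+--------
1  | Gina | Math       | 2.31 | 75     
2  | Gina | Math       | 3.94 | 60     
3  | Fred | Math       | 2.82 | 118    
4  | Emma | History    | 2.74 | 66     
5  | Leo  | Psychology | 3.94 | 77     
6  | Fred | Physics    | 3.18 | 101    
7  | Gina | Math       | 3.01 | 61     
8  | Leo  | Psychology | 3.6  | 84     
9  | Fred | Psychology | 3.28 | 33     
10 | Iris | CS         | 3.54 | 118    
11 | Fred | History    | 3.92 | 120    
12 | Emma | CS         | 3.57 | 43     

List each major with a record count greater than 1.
SELECT major, COUNT(*) as cnt
FROM students
GROUP BY major
HAVING COUNT(*) > 1

Result:
  CS: 2
  History: 2
  Math: 4
  Psychology: 3

Note: HAVING filters groups after aggregation, WHERE filters rows before.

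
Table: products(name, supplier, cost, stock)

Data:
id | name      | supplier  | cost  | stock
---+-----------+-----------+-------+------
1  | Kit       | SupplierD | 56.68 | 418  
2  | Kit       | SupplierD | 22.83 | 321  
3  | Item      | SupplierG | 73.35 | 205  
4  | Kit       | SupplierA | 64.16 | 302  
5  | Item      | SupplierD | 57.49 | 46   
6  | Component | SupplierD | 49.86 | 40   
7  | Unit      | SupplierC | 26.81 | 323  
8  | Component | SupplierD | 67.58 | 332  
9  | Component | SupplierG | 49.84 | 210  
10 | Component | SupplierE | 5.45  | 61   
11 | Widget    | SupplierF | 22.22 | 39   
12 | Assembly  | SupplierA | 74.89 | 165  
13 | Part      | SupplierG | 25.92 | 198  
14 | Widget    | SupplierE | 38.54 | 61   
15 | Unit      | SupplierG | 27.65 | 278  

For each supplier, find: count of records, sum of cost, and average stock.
SELECT supplier,
       COUNT(*) as cnt,
       SUM(cost) as total_cost,
       AVG(stock) as avg_stock
FROM products
GROUP BY supplier

Result:
  SupplierA: 2 records, 139.05 total cost, 233.50 avg stock
  SupplierC: 1 records, 26.81 total cost, 323.00 avg stock
  SupplierD: 5 records, 254.44 total cost, 231.40 avg stock
  SupplierE: 2 records, 43.99 total cost, 61.00 avg stock
  SupplierF: 1 records, 22.22 total cost, 39.00 avg stock
  SupplierG: 4 records, 176.76 total cost, 222.75 avg stock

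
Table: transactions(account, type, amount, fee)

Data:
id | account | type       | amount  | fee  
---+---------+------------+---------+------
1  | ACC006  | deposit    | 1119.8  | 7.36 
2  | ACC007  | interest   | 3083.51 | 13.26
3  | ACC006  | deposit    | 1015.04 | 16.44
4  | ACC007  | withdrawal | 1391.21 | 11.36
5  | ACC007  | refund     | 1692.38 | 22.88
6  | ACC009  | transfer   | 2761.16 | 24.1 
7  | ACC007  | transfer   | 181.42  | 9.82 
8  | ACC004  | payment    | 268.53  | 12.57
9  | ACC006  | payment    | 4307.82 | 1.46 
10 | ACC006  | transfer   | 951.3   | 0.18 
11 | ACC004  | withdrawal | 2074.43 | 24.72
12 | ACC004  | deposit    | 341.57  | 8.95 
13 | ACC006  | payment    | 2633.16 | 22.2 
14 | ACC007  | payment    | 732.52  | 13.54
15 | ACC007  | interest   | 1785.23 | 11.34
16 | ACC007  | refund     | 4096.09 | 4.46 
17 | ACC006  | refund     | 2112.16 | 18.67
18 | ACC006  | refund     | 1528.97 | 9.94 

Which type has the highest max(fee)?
SELECT type, MAX(fee) as val
FROM transactions
GROUP BY type
ORDER BY val DESC
LIMIT 1

Result: withdrawal with max(fee) = 24.72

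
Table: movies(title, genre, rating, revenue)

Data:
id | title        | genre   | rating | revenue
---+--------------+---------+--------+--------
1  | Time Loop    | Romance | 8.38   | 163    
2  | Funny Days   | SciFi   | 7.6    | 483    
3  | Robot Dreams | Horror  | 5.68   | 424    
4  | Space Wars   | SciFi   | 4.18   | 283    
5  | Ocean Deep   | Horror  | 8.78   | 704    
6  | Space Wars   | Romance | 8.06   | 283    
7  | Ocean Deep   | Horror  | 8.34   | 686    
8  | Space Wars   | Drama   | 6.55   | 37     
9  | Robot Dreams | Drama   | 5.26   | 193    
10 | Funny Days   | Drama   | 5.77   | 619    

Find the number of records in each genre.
SELECT genre, COUNT(*) as count
FROM movies
GROUP BY genre

Result:
  Drama: 3
  Horror: 3
  Romance: 2
  SciFi: 2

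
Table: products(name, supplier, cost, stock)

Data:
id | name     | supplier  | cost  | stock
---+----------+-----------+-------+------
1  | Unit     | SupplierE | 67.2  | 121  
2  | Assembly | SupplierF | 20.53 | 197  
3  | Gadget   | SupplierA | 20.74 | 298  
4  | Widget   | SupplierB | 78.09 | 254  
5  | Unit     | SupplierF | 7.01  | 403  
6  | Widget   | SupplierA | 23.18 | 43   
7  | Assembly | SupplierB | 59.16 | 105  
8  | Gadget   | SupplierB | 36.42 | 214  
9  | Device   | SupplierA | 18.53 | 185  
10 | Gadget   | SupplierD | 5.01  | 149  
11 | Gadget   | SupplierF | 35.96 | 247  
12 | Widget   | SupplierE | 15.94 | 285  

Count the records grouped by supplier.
SELECT supplier, COUNT(*) as count
FROM products
GROUP BY supplier

Result:
  SupplierA: 3
  SupplierB: 3
  SupplierD: 1
  SupplierE: 2
  SupplierF: 3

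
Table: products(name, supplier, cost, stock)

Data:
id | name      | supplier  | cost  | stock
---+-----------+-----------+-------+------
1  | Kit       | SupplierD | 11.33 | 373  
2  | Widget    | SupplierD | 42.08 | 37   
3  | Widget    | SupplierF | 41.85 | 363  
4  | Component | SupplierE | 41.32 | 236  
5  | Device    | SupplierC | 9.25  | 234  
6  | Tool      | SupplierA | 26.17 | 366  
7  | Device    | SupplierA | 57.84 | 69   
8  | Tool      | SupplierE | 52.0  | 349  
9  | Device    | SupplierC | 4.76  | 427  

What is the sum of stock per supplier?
SELECT supplier, SUM(stock) as result
FROM products
GROUP BY supplier

Result:
  SupplierA: 435
  SupplierC: 661
  SupplierD: 410
  SupplierE: 585
  SupplierF: 363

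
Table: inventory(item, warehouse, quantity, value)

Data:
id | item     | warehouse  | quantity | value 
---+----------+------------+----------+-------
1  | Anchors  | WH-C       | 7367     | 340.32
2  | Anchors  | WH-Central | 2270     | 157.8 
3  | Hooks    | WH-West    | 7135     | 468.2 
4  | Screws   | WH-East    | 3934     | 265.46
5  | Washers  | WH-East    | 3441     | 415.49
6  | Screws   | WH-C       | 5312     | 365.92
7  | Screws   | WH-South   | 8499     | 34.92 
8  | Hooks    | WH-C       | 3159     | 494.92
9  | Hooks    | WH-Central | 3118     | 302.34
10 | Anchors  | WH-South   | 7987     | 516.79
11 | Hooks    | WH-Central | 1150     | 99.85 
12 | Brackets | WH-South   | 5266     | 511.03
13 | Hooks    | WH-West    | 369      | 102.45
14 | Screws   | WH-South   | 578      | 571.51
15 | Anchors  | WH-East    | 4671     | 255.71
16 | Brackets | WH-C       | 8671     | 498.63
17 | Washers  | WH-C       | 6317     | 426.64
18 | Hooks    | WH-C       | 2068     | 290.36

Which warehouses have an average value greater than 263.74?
SELECT warehouse, AVG(value)
FROM inventory
GROUP BY warehouse
HAVING AVG(value) > 263.74

Result:
  WH-C: avg=402.80
  WH-East: avg=312.22
  WH-South: avg=408.56
  WH-West: avg=285.33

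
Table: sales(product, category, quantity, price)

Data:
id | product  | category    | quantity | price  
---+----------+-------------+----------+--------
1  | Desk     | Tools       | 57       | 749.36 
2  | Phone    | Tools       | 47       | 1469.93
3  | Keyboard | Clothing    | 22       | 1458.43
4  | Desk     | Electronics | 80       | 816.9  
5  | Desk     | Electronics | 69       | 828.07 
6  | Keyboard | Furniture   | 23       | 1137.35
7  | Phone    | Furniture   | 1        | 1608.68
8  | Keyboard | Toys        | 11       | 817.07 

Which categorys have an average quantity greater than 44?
SELECT category, AVG(quantity)
FROM sales
GROUP BY category
HAVING AVG(quantity) > 44

Result:
  Electronics: avg=74.50
  Tools: avg=52.00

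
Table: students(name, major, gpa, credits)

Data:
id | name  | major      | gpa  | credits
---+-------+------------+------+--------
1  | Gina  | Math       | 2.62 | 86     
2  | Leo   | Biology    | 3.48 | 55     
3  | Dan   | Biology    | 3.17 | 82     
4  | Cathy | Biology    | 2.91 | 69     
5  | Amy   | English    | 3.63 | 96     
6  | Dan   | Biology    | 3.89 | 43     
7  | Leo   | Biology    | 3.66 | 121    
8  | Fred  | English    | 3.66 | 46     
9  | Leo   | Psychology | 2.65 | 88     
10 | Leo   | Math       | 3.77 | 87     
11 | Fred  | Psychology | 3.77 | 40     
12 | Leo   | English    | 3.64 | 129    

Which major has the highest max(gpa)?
SELECT major, MAX(gpa) as val
FROM students
GROUP BY major
ORDER BY val DESC
LIMIT 1

Result: Biology with max(gpa) = 3.89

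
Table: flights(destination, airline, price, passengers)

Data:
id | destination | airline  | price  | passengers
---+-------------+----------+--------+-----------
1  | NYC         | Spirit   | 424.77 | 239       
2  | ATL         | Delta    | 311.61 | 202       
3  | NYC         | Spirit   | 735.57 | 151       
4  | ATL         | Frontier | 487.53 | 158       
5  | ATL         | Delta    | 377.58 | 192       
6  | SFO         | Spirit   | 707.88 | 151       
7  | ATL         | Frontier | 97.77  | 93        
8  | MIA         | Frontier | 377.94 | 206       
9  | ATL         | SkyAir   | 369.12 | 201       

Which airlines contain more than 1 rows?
SELECT airline, COUNT(*) as cnt
FROM flights
GROUP BY airline
HAVING COUNT(*) > 1

Result:
  Delta: 2
  Frontier: 3
  Spirit: 3

Note: HAVING filters groups after aggregation, WHERE filters rows before.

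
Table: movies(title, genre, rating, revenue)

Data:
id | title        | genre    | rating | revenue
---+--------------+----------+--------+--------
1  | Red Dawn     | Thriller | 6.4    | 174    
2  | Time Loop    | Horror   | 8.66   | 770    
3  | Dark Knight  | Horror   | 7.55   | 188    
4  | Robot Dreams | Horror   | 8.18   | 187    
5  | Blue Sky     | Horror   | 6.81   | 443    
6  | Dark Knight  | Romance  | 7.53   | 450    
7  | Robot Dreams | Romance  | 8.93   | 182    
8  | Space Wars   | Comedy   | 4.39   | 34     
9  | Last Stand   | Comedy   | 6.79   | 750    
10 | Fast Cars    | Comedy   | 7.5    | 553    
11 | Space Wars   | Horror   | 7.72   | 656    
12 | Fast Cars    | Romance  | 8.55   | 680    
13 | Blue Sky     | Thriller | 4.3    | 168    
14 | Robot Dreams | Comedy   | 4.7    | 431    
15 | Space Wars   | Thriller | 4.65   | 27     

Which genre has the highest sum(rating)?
SELECT genre, SUM(rating) as val
FROM movies
GROUP BY genre
ORDER BY val DESC
LIMIT 1

Result: Horror with sum(rating) = 38.92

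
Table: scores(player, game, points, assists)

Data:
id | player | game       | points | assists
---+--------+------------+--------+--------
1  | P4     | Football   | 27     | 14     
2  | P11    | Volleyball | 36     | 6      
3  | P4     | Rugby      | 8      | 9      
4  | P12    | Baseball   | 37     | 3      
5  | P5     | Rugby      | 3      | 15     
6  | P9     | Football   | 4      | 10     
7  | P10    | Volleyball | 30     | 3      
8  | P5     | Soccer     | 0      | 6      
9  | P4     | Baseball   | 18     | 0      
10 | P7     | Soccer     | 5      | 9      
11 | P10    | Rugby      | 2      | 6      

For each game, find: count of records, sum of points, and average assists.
SELECT game,
       COUNT(*) as cnt,
       SUM(points) as total_points,
       AVG(assists) as avg_assists
FROM scores
GROUP BY game

Result:
  Baseball: 2 records, 55 total points, 1.50 avg assists
  Football: 2 records, 31 total points, 12.00 avg assists
  Rugby: 3 records, 13 total points, 10.00 avg assists
  Soccer: 2 records, 5 total points, 7.50 avg assists
  Volleyball: 2 records, 66 total points, 4.50 avg assists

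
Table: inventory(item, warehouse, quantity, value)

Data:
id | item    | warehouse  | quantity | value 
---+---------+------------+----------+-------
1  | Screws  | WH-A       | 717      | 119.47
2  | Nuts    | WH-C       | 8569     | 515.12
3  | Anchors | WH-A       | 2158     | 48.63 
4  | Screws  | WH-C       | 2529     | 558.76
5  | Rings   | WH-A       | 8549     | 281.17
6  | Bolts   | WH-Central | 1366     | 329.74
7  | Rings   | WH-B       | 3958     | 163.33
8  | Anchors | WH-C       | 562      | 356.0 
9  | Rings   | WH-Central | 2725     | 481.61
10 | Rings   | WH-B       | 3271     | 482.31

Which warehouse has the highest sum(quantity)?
SELECT warehouse, SUM(quantity) as val
FROM inventory
GROUP BY warehouse
ORDER BY val DESC
LIMIT 1

Result: WH-C with sum(quantity) = 11660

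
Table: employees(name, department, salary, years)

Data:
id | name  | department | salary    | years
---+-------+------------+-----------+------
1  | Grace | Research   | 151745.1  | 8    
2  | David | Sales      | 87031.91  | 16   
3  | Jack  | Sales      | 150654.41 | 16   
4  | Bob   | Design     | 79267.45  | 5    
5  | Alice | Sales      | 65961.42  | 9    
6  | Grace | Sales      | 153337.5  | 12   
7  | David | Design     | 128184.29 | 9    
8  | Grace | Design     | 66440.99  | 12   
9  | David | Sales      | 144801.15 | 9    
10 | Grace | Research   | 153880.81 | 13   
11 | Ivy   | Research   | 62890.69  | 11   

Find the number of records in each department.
SELECT department, COUNT(*) as count
FROM employees
GROUP BY department

Result:
  Design: 3
  Research: 3
  Sales: 5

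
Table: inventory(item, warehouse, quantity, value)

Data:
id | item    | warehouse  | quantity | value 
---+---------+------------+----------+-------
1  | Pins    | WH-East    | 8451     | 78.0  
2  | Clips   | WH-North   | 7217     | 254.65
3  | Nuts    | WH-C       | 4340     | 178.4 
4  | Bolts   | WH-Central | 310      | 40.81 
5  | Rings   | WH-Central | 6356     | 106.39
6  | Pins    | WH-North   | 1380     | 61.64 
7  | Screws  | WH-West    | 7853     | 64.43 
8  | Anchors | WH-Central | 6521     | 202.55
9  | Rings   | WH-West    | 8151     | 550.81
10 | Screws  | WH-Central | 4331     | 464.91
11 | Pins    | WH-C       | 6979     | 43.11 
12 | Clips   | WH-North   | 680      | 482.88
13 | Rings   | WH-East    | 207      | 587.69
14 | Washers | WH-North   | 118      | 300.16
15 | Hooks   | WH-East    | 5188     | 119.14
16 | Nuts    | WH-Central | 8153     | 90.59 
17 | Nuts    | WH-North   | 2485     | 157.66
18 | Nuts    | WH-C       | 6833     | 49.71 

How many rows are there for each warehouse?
SELECT warehouse, COUNT(*) as count
FROM inventory
GROUP BY warehouse

Result:
  WH-C: 3
  WH-Central: 5
  WH-East: 3
  WH-North: 5
  WH-West: 2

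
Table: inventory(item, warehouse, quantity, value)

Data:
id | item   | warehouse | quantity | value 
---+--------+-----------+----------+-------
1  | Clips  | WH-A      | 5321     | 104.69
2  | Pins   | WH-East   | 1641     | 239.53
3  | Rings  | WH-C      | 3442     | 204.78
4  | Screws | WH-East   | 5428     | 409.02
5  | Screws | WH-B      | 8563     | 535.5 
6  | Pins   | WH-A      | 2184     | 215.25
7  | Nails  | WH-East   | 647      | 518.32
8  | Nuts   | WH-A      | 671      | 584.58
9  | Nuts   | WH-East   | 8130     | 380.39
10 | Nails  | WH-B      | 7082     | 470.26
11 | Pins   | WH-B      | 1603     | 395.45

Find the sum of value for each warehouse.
SELECT warehouse, SUM(value) as result
FROM inventory
GROUP BY warehouse

Result:
  WH-A: 904.52
  WH-B: 1401.21
  WH-C: 204.78
  WH-East: 1547.26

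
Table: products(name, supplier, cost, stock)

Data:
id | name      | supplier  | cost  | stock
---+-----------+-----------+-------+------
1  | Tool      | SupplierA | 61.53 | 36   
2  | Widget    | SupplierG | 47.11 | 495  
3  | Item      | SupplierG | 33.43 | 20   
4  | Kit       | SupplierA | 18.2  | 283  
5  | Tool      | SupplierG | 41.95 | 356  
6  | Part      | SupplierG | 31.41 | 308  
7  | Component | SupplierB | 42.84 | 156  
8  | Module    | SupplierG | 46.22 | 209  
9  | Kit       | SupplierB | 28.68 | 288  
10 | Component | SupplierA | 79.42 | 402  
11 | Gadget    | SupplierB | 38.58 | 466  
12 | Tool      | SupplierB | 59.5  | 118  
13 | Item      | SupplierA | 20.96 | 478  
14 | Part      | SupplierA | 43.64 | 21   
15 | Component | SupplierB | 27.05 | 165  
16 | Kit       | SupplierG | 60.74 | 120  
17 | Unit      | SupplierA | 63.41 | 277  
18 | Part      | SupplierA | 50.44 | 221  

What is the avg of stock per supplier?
SELECT supplier, AVG(stock) as result
FROM products
GROUP BY supplier

Result:
  SupplierA: 245.43
  SupplierB: 238.60
  SupplierG: 251.33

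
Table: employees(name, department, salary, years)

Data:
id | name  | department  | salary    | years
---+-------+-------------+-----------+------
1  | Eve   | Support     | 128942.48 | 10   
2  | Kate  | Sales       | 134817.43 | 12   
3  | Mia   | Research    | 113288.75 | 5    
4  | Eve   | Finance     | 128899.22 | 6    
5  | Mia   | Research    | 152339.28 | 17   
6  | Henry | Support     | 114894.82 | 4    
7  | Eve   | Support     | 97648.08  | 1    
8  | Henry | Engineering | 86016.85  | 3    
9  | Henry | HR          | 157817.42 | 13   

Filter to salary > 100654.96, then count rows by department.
SELECT department, COUNT(*)
FROM employees
WHERE salary > 100654.96
GROUP BY department

Note: WHERE filters rows before grouping.

Result:
  Finance: 1
  HR: 1
  Research: 2
  Sales: 1
  Support: 2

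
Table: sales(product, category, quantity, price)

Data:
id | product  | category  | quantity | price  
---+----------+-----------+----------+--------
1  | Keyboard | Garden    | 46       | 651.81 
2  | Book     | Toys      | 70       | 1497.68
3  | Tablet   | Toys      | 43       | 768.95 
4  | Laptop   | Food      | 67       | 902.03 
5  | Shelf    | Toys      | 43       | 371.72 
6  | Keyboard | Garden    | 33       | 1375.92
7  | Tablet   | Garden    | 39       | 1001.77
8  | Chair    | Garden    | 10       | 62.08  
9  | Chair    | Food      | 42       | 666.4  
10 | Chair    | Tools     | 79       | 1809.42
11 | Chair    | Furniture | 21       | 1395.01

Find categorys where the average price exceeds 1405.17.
SELECT category, AVG(price)
FROM sales
GROUP BY category
HAVING AVG(price) > 1405.17

Result:
  Tools: avg=1809.42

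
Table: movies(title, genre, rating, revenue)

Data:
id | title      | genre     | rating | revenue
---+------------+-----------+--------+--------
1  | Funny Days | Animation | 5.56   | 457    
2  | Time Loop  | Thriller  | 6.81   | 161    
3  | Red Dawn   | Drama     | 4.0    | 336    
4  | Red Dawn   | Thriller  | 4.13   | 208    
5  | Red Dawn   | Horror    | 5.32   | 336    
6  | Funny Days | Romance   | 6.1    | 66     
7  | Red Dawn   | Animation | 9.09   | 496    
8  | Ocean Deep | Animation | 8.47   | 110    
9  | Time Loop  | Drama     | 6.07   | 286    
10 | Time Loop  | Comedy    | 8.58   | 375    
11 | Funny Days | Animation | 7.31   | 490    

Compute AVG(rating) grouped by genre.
SELECT genre, AVG(rating) as result
FROM movies
GROUP BY genre

Result:
  Animation: 7.61
  Comedy: 8.58
  Drama: 5.04
  Horror: 5.32
  Romance: 6.10
  Thriller: 5.47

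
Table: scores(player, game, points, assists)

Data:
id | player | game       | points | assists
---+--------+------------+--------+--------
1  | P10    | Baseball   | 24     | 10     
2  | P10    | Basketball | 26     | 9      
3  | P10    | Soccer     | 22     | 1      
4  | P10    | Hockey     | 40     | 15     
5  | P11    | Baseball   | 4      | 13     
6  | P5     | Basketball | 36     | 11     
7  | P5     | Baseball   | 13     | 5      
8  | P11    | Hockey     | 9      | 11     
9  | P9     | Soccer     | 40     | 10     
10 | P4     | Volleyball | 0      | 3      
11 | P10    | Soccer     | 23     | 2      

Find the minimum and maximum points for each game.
SELECT game, MIN(points), MAX(points)
FROM scores
GROUP BY game

Result:
  Baseball: min=4, max=24
  Basketball: min=26, max=36
  Hockey: min=9, max=40
  Soccer: min=22, max=40
  Volleyball: min=0, max=0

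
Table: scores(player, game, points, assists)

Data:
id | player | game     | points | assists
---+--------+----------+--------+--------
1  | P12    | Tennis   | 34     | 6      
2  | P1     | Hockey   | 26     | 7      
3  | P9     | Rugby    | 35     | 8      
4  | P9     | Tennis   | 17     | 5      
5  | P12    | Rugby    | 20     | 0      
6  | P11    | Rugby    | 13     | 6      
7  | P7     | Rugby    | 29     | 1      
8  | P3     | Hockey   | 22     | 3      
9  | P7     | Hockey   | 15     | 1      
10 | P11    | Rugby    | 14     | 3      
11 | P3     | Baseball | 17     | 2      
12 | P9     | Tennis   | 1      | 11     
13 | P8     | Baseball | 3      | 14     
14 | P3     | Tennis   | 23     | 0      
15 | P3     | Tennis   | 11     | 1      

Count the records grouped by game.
SELECT game, COUNT(*) as count
FROM scores
GROUP BY game

Result:
  Baseball: 2
  Hockey: 3
  Rugby: 5
  Tennis: 5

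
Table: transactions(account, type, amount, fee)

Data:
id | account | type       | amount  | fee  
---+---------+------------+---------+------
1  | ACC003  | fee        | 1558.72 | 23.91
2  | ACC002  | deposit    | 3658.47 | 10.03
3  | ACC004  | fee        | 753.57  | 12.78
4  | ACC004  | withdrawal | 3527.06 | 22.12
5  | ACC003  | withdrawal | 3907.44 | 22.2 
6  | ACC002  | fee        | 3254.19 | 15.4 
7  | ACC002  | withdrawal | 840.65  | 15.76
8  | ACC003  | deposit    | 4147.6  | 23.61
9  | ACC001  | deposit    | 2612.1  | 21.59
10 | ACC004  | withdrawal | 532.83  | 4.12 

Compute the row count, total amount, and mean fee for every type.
SELECT type,
       COUNT(*) as cnt,
       SUM(amount) as total_amount,
       AVG(fee) as avg_fee
FROM transactions
GROUP BY type

Result:
  deposit: 3 records, 10418.17 total amount, 18.41 avg fee
  fee: 3 records, 5566.48 total amount, 17.36 avg fee
  withdrawal: 4 records, 8807.98 total amount, 16.05 avg fee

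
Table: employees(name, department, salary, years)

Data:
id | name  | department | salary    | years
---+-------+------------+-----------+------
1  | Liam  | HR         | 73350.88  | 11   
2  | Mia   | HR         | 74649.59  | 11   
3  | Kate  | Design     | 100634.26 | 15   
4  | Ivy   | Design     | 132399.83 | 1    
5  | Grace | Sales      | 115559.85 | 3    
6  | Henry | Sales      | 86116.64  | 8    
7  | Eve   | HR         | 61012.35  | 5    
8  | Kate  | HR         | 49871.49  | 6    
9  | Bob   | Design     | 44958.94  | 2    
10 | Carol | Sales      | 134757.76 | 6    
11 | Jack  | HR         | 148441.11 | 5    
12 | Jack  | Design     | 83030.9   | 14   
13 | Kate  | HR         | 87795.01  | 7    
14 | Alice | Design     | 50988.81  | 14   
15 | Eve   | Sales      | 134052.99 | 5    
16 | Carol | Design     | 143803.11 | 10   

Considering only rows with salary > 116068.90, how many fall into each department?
SELECT department, COUNT(*)
FROM employees
WHERE salary > 116068.90
GROUP BY department

Note: WHERE filters rows before grouping.

Result:
  Design: 2
  HR: 1
  Sales: 2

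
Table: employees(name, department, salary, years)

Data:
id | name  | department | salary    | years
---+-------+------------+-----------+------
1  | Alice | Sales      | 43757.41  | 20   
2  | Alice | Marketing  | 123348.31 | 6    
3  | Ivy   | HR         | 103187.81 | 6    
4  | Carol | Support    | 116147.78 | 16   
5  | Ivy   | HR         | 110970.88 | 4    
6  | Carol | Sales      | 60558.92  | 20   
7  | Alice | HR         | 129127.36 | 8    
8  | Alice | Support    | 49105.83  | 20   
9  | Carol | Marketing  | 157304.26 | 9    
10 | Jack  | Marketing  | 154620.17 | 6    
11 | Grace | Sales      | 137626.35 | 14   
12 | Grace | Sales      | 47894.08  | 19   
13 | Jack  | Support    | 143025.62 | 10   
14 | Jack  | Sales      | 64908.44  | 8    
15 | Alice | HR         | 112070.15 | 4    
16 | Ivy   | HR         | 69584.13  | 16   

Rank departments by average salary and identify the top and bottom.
SELECT department, AVG(salary)
FROM employees
GROUP BY department
ORDER BY AVG(salary)

All groups:
  Sales: 70949.04
  Support: 102759.74
  HR: 104988.07
  Marketing: 145090.91

Highest: Marketing (145090.91)
Lowest: Sales (70949.04)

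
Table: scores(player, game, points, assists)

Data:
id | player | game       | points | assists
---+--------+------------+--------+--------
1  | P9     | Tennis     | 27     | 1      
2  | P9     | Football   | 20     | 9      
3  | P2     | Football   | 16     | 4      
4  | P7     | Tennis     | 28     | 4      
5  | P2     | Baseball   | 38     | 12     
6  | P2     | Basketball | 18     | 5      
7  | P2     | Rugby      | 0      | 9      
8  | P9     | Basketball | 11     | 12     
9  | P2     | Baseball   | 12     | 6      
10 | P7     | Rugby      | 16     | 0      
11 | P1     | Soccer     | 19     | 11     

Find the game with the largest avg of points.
SELECT game, AVG(points) as val
FROM scores
GROUP BY game
ORDER BY val DESC
LIMIT 1

Result: Tennis with avg(points) = 27.50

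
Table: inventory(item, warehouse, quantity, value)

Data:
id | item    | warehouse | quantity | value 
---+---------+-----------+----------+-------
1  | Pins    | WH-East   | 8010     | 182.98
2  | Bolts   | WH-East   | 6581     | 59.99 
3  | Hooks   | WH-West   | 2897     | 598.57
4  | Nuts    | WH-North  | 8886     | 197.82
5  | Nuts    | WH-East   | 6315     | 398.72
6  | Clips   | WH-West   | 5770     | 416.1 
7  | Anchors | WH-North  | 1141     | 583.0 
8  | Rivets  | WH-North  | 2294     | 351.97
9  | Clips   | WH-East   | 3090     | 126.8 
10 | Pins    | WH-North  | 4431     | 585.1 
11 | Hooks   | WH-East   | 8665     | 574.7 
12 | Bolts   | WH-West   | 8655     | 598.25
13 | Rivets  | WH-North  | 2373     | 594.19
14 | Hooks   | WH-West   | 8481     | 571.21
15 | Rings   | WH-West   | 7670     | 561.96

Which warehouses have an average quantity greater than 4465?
SELECT warehouse, AVG(quantity)
FROM inventory
GROUP BY warehouse
HAVING AVG(quantity) > 4465

Result:
  WH-East: avg=6532.20
  WH-West: avg=6694.60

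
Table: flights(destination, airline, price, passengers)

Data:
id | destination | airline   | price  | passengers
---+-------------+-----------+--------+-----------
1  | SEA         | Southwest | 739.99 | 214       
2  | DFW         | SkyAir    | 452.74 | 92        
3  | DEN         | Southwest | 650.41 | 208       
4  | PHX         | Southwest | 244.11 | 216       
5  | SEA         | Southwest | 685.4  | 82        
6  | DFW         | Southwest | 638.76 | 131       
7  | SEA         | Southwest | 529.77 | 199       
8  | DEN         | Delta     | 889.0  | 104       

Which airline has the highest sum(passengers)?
SELECT airline, SUM(passengers) as val
FROM flights
GROUP BY airline
ORDER BY val DESC
LIMIT 1

Result: Southwest with sum(passengers) = 1050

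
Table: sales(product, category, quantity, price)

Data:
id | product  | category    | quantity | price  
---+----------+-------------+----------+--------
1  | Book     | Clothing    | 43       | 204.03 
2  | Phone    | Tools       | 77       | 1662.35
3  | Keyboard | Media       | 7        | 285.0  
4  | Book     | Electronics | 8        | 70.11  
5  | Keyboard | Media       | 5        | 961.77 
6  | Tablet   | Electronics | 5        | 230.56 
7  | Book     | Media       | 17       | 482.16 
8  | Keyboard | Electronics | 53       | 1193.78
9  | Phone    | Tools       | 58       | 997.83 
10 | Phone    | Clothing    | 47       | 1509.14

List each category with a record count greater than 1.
SELECT category, COUNT(*) as cnt
FROM sales
GROUP BY category
HAVING COUNT(*) > 1

Result:
  Clothing: 2
  Electronics: 3
  Media: 3
  Tools: 2

Note: HAVING filters groups after aggregation, WHERE filters rows before.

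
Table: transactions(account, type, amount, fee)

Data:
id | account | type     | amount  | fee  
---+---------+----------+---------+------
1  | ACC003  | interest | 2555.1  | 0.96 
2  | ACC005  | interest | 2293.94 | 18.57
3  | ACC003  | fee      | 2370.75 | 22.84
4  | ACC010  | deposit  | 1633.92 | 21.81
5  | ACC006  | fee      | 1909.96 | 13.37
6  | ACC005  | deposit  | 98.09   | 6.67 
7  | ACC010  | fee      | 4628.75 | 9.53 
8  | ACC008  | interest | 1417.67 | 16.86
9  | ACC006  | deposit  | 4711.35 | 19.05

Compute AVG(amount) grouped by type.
SELECT type, AVG(amount) as result
FROM transactions
GROUP BY type

Result:
  deposit: 2147.79
  fee: 2969.82
  interest: 2088.90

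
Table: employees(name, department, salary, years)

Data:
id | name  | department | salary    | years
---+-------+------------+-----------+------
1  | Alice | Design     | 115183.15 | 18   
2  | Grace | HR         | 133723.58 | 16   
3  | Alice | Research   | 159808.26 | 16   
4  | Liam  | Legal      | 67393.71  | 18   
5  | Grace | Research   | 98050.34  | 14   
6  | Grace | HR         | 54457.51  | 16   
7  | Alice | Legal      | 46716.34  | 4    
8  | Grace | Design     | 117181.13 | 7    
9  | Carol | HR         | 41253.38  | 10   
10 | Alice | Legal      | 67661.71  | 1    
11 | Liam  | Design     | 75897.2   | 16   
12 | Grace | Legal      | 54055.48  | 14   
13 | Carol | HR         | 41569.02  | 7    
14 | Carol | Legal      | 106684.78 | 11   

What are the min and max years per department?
SELECT department, MIN(years), MAX(years)
FROM employees
GROUP BY department

Result:
  Design: min=7, max=18
  HR: min=7, max=16
  Legal: min=1, max=18
  Research: min=14, max=16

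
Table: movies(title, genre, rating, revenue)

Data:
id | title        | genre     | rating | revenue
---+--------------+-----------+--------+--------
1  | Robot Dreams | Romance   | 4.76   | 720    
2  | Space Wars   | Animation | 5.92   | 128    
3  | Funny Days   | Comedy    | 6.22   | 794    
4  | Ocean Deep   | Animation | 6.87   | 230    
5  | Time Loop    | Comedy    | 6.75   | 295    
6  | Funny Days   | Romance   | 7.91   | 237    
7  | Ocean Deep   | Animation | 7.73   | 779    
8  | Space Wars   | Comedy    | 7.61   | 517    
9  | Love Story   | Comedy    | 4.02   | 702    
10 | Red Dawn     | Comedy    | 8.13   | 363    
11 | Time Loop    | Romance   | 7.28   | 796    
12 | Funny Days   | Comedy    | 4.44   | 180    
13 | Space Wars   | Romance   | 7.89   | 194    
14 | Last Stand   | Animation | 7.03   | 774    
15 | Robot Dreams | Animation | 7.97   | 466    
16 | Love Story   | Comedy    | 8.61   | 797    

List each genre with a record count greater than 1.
SELECT genre, COUNT(*) as cnt
FROM movies
GROUP BY genre
HAVING COUNT(*) > 1

Result:
  Animation: 5
  Comedy: 7
  Romance: 4

Note: HAVING filters groups after aggregation, WHERE filters rows before.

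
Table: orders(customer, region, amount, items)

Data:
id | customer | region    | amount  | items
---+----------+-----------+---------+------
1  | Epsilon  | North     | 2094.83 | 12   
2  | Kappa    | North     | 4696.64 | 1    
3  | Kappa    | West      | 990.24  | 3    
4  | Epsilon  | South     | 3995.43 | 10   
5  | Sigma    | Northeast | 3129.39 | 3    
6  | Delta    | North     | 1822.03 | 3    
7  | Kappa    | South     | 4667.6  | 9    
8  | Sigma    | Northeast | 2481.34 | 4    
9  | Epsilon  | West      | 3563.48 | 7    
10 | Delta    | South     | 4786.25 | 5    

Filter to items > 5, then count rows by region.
SELECT region, COUNT(*)
FROM orders
WHERE items > 5
GROUP BY region

Note: WHERE filters rows before grouping.

Result:
  North: 1
  South: 2
  West: 1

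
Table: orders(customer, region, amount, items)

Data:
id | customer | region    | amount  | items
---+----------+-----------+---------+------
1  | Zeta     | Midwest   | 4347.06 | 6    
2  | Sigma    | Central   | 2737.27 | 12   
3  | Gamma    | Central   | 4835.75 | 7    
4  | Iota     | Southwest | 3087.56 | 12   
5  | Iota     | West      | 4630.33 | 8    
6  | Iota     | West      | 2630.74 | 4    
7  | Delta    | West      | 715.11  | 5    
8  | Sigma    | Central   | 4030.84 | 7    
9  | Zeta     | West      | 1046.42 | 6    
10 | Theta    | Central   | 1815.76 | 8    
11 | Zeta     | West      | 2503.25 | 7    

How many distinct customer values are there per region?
SELECT region, COUNT(DISTINCT customer)
FROM orders
GROUP BY region

Result:
  Central: 3 distinct
  Midwest: 1 distinct
  Southwest: 1 distinct
  West: 3 distinct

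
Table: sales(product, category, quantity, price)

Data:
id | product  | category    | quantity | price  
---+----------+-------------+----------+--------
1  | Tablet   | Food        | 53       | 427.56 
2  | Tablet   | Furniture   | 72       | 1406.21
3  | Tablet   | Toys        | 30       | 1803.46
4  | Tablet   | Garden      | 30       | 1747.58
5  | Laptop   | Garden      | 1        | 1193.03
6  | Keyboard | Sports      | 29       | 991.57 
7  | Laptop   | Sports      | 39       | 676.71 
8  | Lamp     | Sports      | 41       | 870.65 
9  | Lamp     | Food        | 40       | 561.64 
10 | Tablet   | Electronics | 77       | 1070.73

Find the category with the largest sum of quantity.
SELECT category, SUM(quantity) as val
FROM sales
GROUP BY category
ORDER BY val DESC
LIMIT 1

Result: Sports with sum(quantity) = 109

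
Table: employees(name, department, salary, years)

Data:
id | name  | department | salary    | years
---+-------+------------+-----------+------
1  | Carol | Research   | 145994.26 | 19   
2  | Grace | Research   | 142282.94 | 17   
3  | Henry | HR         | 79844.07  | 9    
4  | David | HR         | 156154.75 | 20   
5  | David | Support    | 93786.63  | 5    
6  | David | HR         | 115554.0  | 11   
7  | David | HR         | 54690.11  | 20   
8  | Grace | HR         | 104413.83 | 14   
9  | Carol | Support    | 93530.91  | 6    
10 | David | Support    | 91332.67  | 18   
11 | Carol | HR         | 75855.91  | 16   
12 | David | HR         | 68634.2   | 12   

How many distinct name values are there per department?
SELECT department, COUNT(DISTINCT name)
FROM employees
GROUP BY department

Result:
  HR: 4 distinct
  Research: 2 distinct
  Support: 2 distinct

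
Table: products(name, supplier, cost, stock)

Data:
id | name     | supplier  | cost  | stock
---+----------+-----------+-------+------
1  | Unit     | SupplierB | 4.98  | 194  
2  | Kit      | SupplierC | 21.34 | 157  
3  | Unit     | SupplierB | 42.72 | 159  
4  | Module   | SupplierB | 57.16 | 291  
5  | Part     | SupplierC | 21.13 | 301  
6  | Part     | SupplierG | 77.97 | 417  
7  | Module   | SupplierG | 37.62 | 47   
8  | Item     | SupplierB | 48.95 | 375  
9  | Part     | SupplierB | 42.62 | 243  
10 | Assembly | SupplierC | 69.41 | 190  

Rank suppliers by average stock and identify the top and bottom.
SELECT supplier, AVG(stock)
FROM products
GROUP BY supplier
ORDER BY AVG(stock)

All groups:
  SupplierC: 216.00
  SupplierG: 232.00
  SupplierB: 252.40

Highest: SupplierB (252.40)
Lowest: SupplierC (216.00)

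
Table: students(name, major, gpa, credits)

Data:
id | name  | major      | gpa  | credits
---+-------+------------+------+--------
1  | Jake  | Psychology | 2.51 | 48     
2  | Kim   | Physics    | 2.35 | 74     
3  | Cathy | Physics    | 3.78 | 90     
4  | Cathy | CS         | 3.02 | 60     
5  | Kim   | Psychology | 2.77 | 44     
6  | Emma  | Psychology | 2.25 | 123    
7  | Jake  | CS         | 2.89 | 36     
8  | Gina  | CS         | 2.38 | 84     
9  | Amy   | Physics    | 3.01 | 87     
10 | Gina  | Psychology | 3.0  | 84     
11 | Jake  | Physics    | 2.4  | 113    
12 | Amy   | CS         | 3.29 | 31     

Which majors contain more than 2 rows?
SELECT major, COUNT(*) as cnt
FROM students
GROUP BY major
HAVING COUNT(*) > 2

Result:
  CS: 4
  Physics: 4
  Psychology: 4

Note: HAVING filters groups after aggregation, WHERE filters rows before.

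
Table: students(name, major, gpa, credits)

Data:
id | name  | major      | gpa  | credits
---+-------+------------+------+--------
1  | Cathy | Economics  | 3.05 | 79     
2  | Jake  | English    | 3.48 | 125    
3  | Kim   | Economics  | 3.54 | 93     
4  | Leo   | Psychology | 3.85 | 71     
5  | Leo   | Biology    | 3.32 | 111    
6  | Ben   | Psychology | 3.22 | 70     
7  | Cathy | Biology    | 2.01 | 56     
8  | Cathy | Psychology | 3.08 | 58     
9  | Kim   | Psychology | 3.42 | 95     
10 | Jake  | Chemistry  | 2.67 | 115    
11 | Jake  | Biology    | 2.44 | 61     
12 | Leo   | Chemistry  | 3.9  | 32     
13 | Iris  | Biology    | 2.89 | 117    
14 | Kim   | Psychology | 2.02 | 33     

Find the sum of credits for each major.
SELECT major, SUM(credits) as result
FROM students
GROUP BY major

Result:
  Biology: 345
  Chemistry: 147
  Economics: 172
  English: 125
  Psychology: 327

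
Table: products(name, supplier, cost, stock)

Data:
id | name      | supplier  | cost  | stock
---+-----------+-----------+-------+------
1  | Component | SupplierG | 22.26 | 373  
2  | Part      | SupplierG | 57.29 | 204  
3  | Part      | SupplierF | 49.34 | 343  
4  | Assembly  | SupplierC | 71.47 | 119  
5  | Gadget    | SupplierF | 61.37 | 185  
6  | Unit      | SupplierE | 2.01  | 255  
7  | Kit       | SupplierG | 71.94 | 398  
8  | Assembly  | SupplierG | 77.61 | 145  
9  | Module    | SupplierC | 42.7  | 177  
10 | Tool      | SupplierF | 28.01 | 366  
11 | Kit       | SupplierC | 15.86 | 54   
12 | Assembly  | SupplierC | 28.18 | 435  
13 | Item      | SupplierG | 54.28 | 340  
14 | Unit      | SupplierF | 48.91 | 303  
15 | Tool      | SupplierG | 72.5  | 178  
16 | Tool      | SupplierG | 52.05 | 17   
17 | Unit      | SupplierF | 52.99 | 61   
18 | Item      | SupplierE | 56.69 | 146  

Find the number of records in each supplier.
SELECT supplier, COUNT(*) as count
FROM products
GROUP BY supplier

Result:
  SupplierC: 4
  SupplierE: 2
  SupplierF: 5
  SupplierG: 7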